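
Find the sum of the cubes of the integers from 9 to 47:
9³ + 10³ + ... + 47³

Use ∑_{k=1}^{n} k³ = [n(n+1)/2]², then subtract the first 8 terms.
∑_{k=1}^{47} k³ = [47×48/2]² = 1128² = 1272384
∑_{k=1}^{8} k³ = [8×9/2]² = 36² = 1296
∑_{k=9}^{47} k³ = 1272384 - 1296 = 1271088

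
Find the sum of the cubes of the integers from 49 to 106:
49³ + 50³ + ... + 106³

Use ∑_{k=1}^{n} k³ = [n(n+1)/2]², then subtract the first 48 terms.
∑_{k=1}^{106} k³ = [106×107/2]² = 5671² = 32160241
∑_{k=1}^{48} k³ = [48×49/2]² = 1176² = 1382976
∑_{k=49}^{106} k³ = 32160241 - 1382976 = 30777265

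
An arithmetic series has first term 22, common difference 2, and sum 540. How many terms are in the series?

Using S = n/2 × [2a + (n-1)d]
540 = n/2 × [2(22) + (n-1)(2)]
540 = n/2 × [44 + 2n - 2]
1080 = n × [42 + 2n]
2n² + (42)n - 1080 = 0
Discriminant: Δ = (42)² - 4(2)(-1080) = 1764 + 8640 = 10404
√Δ = 102
n = [-(42) + √Δ] / (2·2) = (-42 + 102) / 4 = 60 / 4 = 15
(The negative root is discarded since n must be a positive integer.)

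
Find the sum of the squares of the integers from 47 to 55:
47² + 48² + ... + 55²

Use ∑_{k=1}^{n} k² = n(n+1)(2n+1)/6, then subtract the first 46 terms.
∑_{k=1}^{55} k² = 55×56×111/6 = 56980
∑_{k=1}^{46} k² = 46×47×93/6 = 33511
∑_{k=47}^{55} k² = 56980 - 33511 = 23469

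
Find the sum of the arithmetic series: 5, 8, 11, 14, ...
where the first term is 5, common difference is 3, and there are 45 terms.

Sₙ = n/2 × (first + last)
Last term = a + (n-1)d = 5 + (45-1)×3 = 137
S_45 = 45/2 × (5 + 137)
S_45 = 45/2 × 142 = 3195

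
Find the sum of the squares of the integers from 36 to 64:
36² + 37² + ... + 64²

Use ∑_{k=1}^{n} k² = n(n+1)(2n+1)/6, then subtract the first 35 terms.
∑_{k=1}^{64} k² = 64×65×129/6 = 89440
∑_{k=1}^{35} k² = 35×36×71/6 = 14910
∑_{k=36}^{64} k² = 89440 - 14910 = 74530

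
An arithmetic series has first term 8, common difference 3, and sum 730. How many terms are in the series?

Using S = n/2 × [2a + (n-1)d]
730 = n/2 × [2(8) + (n-1)(3)]
730 = n/2 × [16 + 3n - 3]
1460 = n × [13 + 3n]
3n² + (13)n - 1460 = 0
Discriminant: Δ = (13)² - 4(3)(-1460) = 169 + 17520 = 17689
√Δ = 133
n = [-(13) + √Δ] / (2·3) = (-13 + 133) / 6 = 120 / 6 = 20
(The negative root is discarded since n must be a positive integer.)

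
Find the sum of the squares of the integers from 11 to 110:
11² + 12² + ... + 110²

Use ∑_{k=1}^{n} k² = n(n+1)(2n+1)/6, then subtract the first 10 terms.
∑_{k=1}^{110} k² = 110×111×221/6 = 449735
∑_{k=1}^{10} k² = 10×11×21/6 = 385
∑_{k=11}^{110} k² = 449735 - 385 = 449350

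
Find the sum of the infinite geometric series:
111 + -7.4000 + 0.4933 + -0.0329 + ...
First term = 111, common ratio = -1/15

For |r| < 1, S = a / (1 - r)
S = 111 / (1 - (-1/15))
S = 111 / (16/15)
S = 1665/16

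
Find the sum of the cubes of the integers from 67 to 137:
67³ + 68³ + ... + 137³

Use ∑_{k=1}^{n} k³ = [n(n+1)/2]², then subtract the first 66 terms.
∑_{k=1}^{137} k³ = [137×138/2]² = 9453² = 89359209
∑_{k=1}^{66} k³ = [66×67/2]² = 2211² = 4888521
∑_{k=67}^{137} k³ = 89359209 - 4888521 = 84470688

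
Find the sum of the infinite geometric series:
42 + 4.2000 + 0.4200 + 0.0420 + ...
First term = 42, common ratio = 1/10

For |r| < 1, S = a / (1 - r)
S = 42 / (1 - (1/10))
S = 42 / (9/10)
S = 140/3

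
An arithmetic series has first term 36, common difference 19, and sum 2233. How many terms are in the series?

Using S = n/2 × [2a + (n-1)d]
2233 = n/2 × [2(36) + (n-1)(19)]
2233 = n/2 × [72 + 19n - 19]
4466 = n × [53 + 19n]
19n² + (53)n - 4466 = 0
Discriminant: Δ = (53)² - 4(19)(-4466) = 2809 + 339416 = 342225
√Δ = 585
n = [-(53) + √Δ] / (2·19) = (-53 + 585) / 38 = 532 / 38 = 14
(The negative root is discarded since n must be a positive integer.)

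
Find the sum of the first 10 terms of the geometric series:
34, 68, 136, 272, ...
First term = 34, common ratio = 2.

Sₙ = a(1 - rⁿ) / (1 - r)
S_10 = 34(1 - 2^10) / (1 - 2)
S_10 = 34(1 - 1024) / (-1)
S_10 = 34782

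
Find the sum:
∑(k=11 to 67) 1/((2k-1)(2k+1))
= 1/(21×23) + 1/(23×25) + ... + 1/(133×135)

Partial fractions: 1/((2k-1)(2k+1)) = (1/2)[1/(2k-1) - 1/(2k+1)]
The series telescopes:
= (1/2)[1/21 - 1/135]
= 19/945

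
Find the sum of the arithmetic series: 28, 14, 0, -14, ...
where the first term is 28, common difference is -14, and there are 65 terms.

Sₙ = n/2 × (first + last)
Last term = a + (n-1)d = 28 + (65-1)×(-14) = -868
S_65 = 65/2 × (28 + (-868))
S_65 = 65/2 × (-840) = -27300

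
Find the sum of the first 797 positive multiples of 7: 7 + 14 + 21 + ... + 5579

Factor out 7: = 7(1 + 2 + ... + 797) = 7 × n(n+1)/2
= 7 × 797×798/2
= 7 × 318003
= 2226021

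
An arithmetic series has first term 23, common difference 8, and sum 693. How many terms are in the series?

Using S = n/2 × [2a + (n-1)d]
693 = n/2 × [2(23) + (n-1)(8)]
693 = n/2 × [46 + 8n - 8]
1386 = n × [38 + 8n]
8n² + (38)n - 1386 = 0
Discriminant: Δ = (38)² - 4(8)(-1386) = 1444 + 44352 = 45796
√Δ = 214
n = [-(38) + √Δ] / (2·8) = (-38 + 214) / 16 = 176 / 16 = 11
(The negative root is discarded since n must be a positive integer.)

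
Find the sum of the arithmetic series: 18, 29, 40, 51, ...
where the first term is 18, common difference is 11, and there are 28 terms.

Sₙ = n/2 × (first + last)
Last term = a + (n-1)d = 18 + (28-1)×11 = 315
S_28 = 28/2 × (18 + 315)
S_28 = 28/2 × 333 = 4662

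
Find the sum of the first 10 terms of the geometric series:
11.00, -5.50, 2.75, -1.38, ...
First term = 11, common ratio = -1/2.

Sₙ = a(1 - rⁿ) / (1 - r)
S_10 = 11(1 - (-1/2)^10) / (1 - (-1/2))
S_10 = 11(1 - (1/1024)) / (3/2)
S_10 = 3751/512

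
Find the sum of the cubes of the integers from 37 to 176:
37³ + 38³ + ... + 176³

Use ∑_{k=1}^{n} k³ = [n(n+1)/2]², then subtract the first 36 terms.
∑_{k=1}^{176} k³ = [176×177/2]² = 15576² = 242611776
∑_{k=1}^{36} k³ = [36×37/2]² = 666² = 443556
∑_{k=37}^{176} k³ = 242611776 - 443556 = 242168220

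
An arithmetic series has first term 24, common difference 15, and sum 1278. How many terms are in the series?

Using S = n/2 × [2a + (n-1)d]
1278 = n/2 × [2(24) + (n-1)(15)]
1278 = n/2 × [48 + 15n - 15]
2556 = n × [33 + 15n]
15n² + (33)n - 2556 = 0
Discriminant: Δ = (33)² - 4(15)(-2556) = 1089 + 153360 = 154449
√Δ = 393
n = [-(33) + √Δ] / (2·15) = (-33 + 393) / 30 = 360 / 30 = 12
(The negative root is discarded since n must be a positive integer.)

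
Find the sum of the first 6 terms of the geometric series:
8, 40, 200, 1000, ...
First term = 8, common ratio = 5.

Sₙ = a(1 - rⁿ) / (1 - r)
S_6 = 8(1 - 5^6) / (1 - 5)
S_6 = 8(1 - 15625) / (-4)
S_6 = 31248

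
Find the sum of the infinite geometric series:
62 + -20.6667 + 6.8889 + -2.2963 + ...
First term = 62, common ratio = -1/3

For |r| < 1, S = a / (1 - r)
S = 62 / (1 - (-1/3))
S = 62 / (4/3)
S = 93/2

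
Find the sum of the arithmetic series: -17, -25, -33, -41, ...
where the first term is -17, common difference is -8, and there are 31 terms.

Sₙ = n/2 × (first + last)
Last term = a + (n-1)d = -17 + (31-1)×(-8) = -257
S_31 = 31/2 × (-17 + (-257))
S_31 = 31/2 × (-274) = -4247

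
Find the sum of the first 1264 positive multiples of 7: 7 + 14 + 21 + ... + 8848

Factor out 7: = 7(1 + 2 + ... + 1264) = 7 × n(n+1)/2
= 7 × 1264×1265/2
= 7 × 799480
= 5596360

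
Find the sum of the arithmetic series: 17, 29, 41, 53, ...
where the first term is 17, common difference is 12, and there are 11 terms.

Sₙ = n/2 × (first + last)
Last term = a + (n-1)d = 17 + (11-1)×12 = 137
S_11 = 11/2 × (17 + 137)
S_11 = 11/2 × 154 = 847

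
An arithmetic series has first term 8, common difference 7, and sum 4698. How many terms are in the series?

Using S = n/2 × [2a + (n-1)d]
4698 = n/2 × [2(8) + (n-1)(7)]
4698 = n/2 × [16 + 7n - 7]
9396 = n × [9 + 7n]
7n² + (9)n - 9396 = 0
Discriminant: Δ = (9)² - 4(7)(-9396) = 81 + 263088 = 263169
√Δ = 513
n = [-(9) + √Δ] / (2·7) = (-9 + 513) / 14 = 504 / 14 = 36
(The negative root is discarded since n must be a positive integer.)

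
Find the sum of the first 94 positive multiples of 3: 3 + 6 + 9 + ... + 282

Factor out 3: = 3(1 + 2 + ... + 94) = 3 × n(n+1)/2
= 3 × 94×95/2
= 3 × 4465
= 13395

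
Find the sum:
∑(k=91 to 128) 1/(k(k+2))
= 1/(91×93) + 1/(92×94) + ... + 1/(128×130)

Partial fractions: 1/(k(k+2)) = (1/2)[1/k - 1/(k+2)]
Telescoping leaves the first two and last two terms:
= (1/2)[1/91 + 1/92 - 1/129 - 1/130]
= 34637/10799880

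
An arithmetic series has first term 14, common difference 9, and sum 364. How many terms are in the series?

Using S = n/2 × [2a + (n-1)d]
364 = n/2 × [2(14) + (n-1)(9)]
364 = n/2 × [28 + 9n - 9]
728 = n × [19 + 9n]
9n² + (19)n - 728 = 0
Discriminant: Δ = (19)² - 4(9)(-728) = 361 + 26208 = 26569
√Δ = 163
n = [-(19) + √Δ] / (2·9) = (-19 + 163) / 18 = 144 / 18 = 8
(The negative root is discarded since n must be a positive integer.)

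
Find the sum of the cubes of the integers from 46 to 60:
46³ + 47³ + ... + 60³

Use ∑_{k=1}^{n} k³ = [n(n+1)/2]², then subtract the first 45 terms.
∑_{k=1}^{60} k³ = [60×61/2]² = 1830² = 3348900
∑_{k=1}^{45} k³ = [45×46/2]² = 1035² = 1071225
∑_{k=46}^{60} k³ = 3348900 - 1071225 = 2277675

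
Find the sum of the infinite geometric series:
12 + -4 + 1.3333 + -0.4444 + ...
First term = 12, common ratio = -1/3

For |r| < 1, S = a / (1 - r)
S = 12 / (1 - (-1/3))
S = 12 / (4/3)
S = 9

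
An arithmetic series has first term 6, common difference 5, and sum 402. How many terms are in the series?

Using S = n/2 × [2a + (n-1)d]
402 = n/2 × [2(6) + (n-1)(5)]
402 = n/2 × [12 + 5n - 5]
804 = n × [7 + 5n]
5n² + (7)n - 804 = 0
Discriminant: Δ = (7)² - 4(5)(-804) = 49 + 16080 = 16129
√Δ = 127
n = [-(7) + √Δ] / (2·5) = (-7 + 127) / 10 = 120 / 10 = 12
(The negative root is discarded since n must be a positive integer.)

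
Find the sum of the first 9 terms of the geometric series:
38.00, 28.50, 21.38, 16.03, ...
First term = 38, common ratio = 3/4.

Sₙ = a(1 - rⁿ) / (1 - r)
S_9 = 38(1 - (3/4)^9) / (1 - (3/4))
S_9 = 38(1 - (19683/262144)) / (1/4)
S_9 = 4606759/32768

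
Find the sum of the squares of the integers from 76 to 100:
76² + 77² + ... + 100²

Use ∑_{k=1}^{n} k² = n(n+1)(2n+1)/6, then subtract the first 75 terms.
∑_{k=1}^{100} k² = 100×101×201/6 = 338350
∑_{k=1}^{75} k² = 75×76×151/6 = 143450
∑_{k=76}^{100} k² = 338350 - 143450 = 194900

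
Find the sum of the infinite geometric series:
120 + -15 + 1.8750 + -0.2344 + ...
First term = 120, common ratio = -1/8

For |r| < 1, S = a / (1 - r)
S = 120 / (1 - (-1/8))
S = 120 / (9/8)
S = 320/3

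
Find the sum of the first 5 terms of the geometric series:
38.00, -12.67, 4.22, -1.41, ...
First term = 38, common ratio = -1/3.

Sₙ = a(1 - rⁿ) / (1 - r)
S_5 = 38(1 - (-1/3)^5) / (1 - (-1/3))
S_5 = 38(1 - (-1/243)) / (4/3)
S_5 = 2318/81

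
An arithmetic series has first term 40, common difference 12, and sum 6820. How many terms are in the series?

Using S = n/2 × [2a + (n-1)d]
6820 = n/2 × [2(40) + (n-1)(12)]
6820 = n/2 × [80 + 12n - 12]
13640 = n × [68 + 12n]
12n² + (68)n - 13640 = 0
Discriminant: Δ = (68)² - 4(12)(-13640) = 4624 + 654720 = 659344
√Δ = 812
n = [-(68) + √Δ] / (2·12) = (-68 + 812) / 24 = 744 / 24 = 31
(The negative root is discarded since n must be a positive integer.)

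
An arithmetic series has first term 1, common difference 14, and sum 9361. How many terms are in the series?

Using S = n/2 × [2a + (n-1)d]
9361 = n/2 × [2(1) + (n-1)(14)]
9361 = n/2 × [2 + 14n - 14]
18722 = n × [-12 + 14n]
14n² + (-12)n - 18722 = 0
Discriminant: Δ = (-12)² - 4(14)(-18722) = 144 + 1048432 = 1048576
√Δ = 1024
n = [-(-12) + √Δ] / (2·14) = (12 + 1024) / 28 = 1036 / 28 = 37
(The negative root is discarded since n must be a positive integer.)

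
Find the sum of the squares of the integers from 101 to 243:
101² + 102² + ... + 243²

Use ∑_{k=1}^{n} k² = n(n+1)(2n+1)/6, then subtract the first 100 terms.
∑_{k=1}^{243} k² = 243×244×487/6 = 4812534
∑_{k=1}^{100} k² = 100×101×201/6 = 338350
∑_{k=101}^{243} k² = 4812534 - 338350 = 4474184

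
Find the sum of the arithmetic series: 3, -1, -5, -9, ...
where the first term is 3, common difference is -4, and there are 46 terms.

Sₙ = n/2 × (first + last)
Last term = a + (n-1)d = 3 + (46-1)×(-4) = -177
S_46 = 46/2 × (3 + (-177))
S_46 = 46/2 × (-174) = -4002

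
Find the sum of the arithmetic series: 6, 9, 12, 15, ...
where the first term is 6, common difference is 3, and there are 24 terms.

Sₙ = n/2 × (first + last)
Last term = a + (n-1)d = 6 + (24-1)×3 = 75
S_24 = 24/2 × (6 + 75)
S_24 = 24/2 × 81 = 972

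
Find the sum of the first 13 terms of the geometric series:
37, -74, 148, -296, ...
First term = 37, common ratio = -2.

Sₙ = a(1 - rⁿ) / (1 - r)
S_13 = 37(1 - (-2)^13) / (1 - (-2))
S_13 = 37(1 - (-8192)) / (3)
S_13 = 101047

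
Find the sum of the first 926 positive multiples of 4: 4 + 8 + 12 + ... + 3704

Factor out 4: = 4(1 + 2 + ... + 926) = 4 × n(n+1)/2
= 4 × 926×927/2
= 4 × 429201
= 1716804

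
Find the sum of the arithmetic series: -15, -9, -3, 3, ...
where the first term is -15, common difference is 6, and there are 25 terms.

Sₙ = n/2 × (first + last)
Last term = a + (n-1)d = -15 + (25-1)×6 = 129
S_25 = 25/2 × (-15 + 129)
S_25 = 25/2 × 114 = 1425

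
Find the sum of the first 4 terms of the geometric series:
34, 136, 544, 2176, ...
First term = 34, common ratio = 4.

Sₙ = a(1 - rⁿ) / (1 - r)
S_4 = 34(1 - 4^4) / (1 - 4)
S_4 = 34(1 - 256) / (-3)
S_4 = 2890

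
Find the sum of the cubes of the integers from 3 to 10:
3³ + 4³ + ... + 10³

Use ∑_{k=1}^{n} k³ = [n(n+1)/2]², then subtract the first 2 terms.
∑_{k=1}^{10} k³ = [10×11/2]² = 55² = 3025
∑_{k=1}^{2} k³ = [2×3/2]² = 3² = 9
∑_{k=3}^{10} k³ = 3025 - 9 = 3016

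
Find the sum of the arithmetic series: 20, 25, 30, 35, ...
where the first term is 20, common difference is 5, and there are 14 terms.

Sₙ = n/2 × (first + last)
Last term = a + (n-1)d = 20 + (14-1)×5 = 85
S_14 = 14/2 × (20 + 85)
S_14 = 14/2 × 105 = 735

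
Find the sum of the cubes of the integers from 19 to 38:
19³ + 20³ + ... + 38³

Use ∑_{k=1}^{n} k³ = [n(n+1)/2]², then subtract the first 18 terms.
∑_{k=1}^{38} k³ = [38×39/2]² = 741² = 549081
∑_{k=1}^{18} k³ = [18×19/2]² = 171² = 29241
∑_{k=19}^{38} k³ = 549081 - 29241 = 519840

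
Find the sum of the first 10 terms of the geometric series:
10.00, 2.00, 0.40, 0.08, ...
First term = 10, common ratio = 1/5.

Sₙ = a(1 - rⁿ) / (1 - r)
S_10 = 10(1 - (1/5)^10) / (1 - (1/5))
S_10 = 10(1 - (1/9765625)) / (4/5)
S_10 = 4882812/390625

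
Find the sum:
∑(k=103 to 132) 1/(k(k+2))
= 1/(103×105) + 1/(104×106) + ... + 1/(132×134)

Partial fractions: 1/(k(k+2)) = (1/2)[1/k - 1/(k+2)]
Telescoping leaves the first two and last two terms:
= (1/2)[1/103 + 1/104 - 1/133 - 1/134]
= 414525/190909264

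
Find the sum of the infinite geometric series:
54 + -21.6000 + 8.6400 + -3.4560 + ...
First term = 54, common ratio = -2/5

For |r| < 1, S = a / (1 - r)
S = 54 / (1 - (-2/5))
S = 54 / (7/5)
S = 270/7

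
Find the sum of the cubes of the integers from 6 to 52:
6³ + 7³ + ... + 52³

Use ∑_{k=1}^{n} k³ = [n(n+1)/2]², then subtract the first 5 terms.
∑_{k=1}^{52} k³ = [52×53/2]² = 1378² = 1898884
∑_{k=1}^{5} k³ = [5×6/2]² = 15² = 225
∑_{k=6}^{52} k³ = 1898884 - 225 = 1898659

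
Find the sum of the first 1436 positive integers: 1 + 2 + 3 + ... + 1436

Formula: ∑k = n(n+1)/2
= 1436×1437/2
= 2063532/2
= 1031766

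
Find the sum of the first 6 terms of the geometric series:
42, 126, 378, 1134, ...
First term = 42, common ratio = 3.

Sₙ = a(1 - rⁿ) / (1 - r)
S_6 = 42(1 - 3^6) / (1 - 3)
S_6 = 42(1 - 729) / (-2)
S_6 = 15288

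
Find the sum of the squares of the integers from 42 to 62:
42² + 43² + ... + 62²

Use ∑_{k=1}^{n} k² = n(n+1)(2n+1)/6, then subtract the first 41 terms.
∑_{k=1}^{62} k² = 62×63×125/6 = 81375
∑_{k=1}^{41} k² = 41×42×83/6 = 23821
∑_{k=42}^{62} k² = 81375 - 23821 = 57554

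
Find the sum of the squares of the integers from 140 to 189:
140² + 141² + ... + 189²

Use ∑_{k=1}^{n} k² = n(n+1)(2n+1)/6, then subtract the first 139 terms.
∑_{k=1}^{189} k² = 189×190×379/6 = 2268315
∑_{k=1}^{139} k² = 139×140×279/6 = 904890
∑_{k=140}^{189} k² = 2268315 - 904890 = 1363425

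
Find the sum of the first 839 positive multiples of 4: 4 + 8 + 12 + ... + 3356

Factor out 4: = 4(1 + 2 + ... + 839) = 4 × n(n+1)/2
= 4 × 839×840/2
= 4 × 352380
= 1409520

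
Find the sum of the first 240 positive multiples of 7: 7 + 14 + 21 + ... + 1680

Factor out 7: = 7(1 + 2 + ... + 240) = 7 × n(n+1)/2
= 7 × 240×241/2
= 7 × 28920
= 202440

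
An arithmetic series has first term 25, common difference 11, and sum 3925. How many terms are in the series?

Using S = n/2 × [2a + (n-1)d]
3925 = n/2 × [2(25) + (n-1)(11)]
3925 = n/2 × [50 + 11n - 11]
7850 = n × [39 + 11n]
11n² + (39)n - 7850 = 0
Discriminant: Δ = (39)² - 4(11)(-7850) = 1521 + 345400 = 346921
√Δ = 589
n = [-(39) + √Δ] / (2·11) = (-39 + 589) / 22 = 550 / 22 = 25
(The negative root is discarded since n must be a positive integer.)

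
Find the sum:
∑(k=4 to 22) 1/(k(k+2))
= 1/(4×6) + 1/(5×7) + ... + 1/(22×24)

Partial fractions: 1/(k(k+2)) = (1/2)[1/k - 1/(k+2)]
Telescoping leaves the first two and last two terms:
= (1/2)[1/4 + 1/5 - 1/23 - 1/24]
= 1007/5520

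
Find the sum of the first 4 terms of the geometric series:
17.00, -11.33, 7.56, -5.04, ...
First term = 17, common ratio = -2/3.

Sₙ = a(1 - rⁿ) / (1 - r)
S_4 = 17(1 - (-2/3)^4) / (1 - (-2/3))
S_4 = 17(1 - (16/81)) / (5/3)
S_4 = 221/27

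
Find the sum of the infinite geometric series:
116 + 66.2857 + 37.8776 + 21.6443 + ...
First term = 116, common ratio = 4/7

For |r| < 1, S = a / (1 - r)
S = 116 / (1 - (4/7))
S = 116 / (3/7)
S = 812/3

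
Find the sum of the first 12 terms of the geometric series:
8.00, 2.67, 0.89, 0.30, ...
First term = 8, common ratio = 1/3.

Sₙ = a(1 - rⁿ) / (1 - r)
S_12 = 8(1 - (1/3)^12) / (1 - (1/3))
S_12 = 8(1 - (1/531441)) / (2/3)
S_12 = 2125760/177147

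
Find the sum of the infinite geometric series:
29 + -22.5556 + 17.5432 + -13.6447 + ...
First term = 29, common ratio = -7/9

For |r| < 1, S = a / (1 - r)
S = 29 / (1 - (-7/9))
S = 29 / (16/9)
S = 261/16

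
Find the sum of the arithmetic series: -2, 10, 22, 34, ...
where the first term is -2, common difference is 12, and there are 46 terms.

Sₙ = n/2 × (first + last)
Last term = a + (n-1)d = -2 + (46-1)×12 = 538
S_46 = 46/2 × (-2 + 538)
S_46 = 46/2 × 536 = 12328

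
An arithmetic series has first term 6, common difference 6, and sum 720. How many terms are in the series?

Using S = n/2 × [2a + (n-1)d]
720 = n/2 × [2(6) + (n-1)(6)]
720 = n/2 × [12 + 6n - 6]
1440 = n × [6 + 6n]
6n² + (6)n - 1440 = 0
Discriminant: Δ = (6)² - 4(6)(-1440) = 36 + 34560 = 34596
√Δ = 186
n = [-(6) + √Δ] / (2·6) = (-6 + 186) / 12 = 180 / 12 = 15
(The negative root is discarded since n must be a positive integer.)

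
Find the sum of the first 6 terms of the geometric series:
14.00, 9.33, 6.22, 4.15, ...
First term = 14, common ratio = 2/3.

Sₙ = a(1 - rⁿ) / (1 - r)
S_6 = 14(1 - (2/3)^6) / (1 - (2/3))
S_6 = 14(1 - (64/729)) / (1/3)
S_6 = 9310/243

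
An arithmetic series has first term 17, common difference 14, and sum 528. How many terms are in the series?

Using S = n/2 × [2a + (n-1)d]
528 = n/2 × [2(17) + (n-1)(14)]
528 = n/2 × [34 + 14n - 14]
1056 = n × [20 + 14n]
14n² + (20)n - 1056 = 0
Discriminant: Δ = (20)² - 4(14)(-1056) = 400 + 59136 = 59536
√Δ = 244
n = [-(20) + √Δ] / (2·14) = (-20 + 244) / 28 = 224 / 28 = 8
(The negative root is discarded since n must be a positive integer.)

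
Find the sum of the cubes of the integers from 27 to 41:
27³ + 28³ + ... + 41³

Use ∑_{k=1}^{n} k³ = [n(n+1)/2]², then subtract the first 26 terms.
∑_{k=1}^{41} k³ = [41×42/2]² = 861² = 741321
∑_{k=1}^{26} k³ = [26×27/2]² = 351² = 123201
∑_{k=27}^{41} k³ = 741321 - 123201 = 618120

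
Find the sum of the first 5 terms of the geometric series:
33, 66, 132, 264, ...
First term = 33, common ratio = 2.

Sₙ = a(1 - rⁿ) / (1 - r)
S_5 = 33(1 - 2^5) / (1 - 2)
S_5 = 33(1 - 32) / (-1)
S_5 = 1023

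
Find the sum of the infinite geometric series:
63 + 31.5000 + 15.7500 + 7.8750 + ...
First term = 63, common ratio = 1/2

For |r| < 1, S = a / (1 - r)
S = 63 / (1 - (1/2))
S = 63 / (1/2)
S = 126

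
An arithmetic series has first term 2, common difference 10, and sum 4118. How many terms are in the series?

Using S = n/2 × [2a + (n-1)d]
4118 = n/2 × [2(2) + (n-1)(10)]
4118 = n/2 × [4 + 10n - 10]
8236 = n × [-6 + 10n]
10n² + (-6)n - 8236 = 0
Discriminant: Δ = (-6)² - 4(10)(-8236) = 36 + 329440 = 329476
√Δ = 574
n = [-(-6) + √Δ] / (2·10) = (6 + 574) / 20 = 580 / 20 = 29
(The negative root is discarded since n must be a positive integer.)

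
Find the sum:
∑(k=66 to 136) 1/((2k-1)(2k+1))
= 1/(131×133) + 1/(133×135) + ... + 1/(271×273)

Partial fractions: 1/((2k-1)(2k+1)) = (1/2)[1/(2k-1) - 1/(2k+1)]
The series telescopes:
= (1/2)[1/131 - 1/273]
= 71/35763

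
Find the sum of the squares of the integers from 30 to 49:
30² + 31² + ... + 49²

Use ∑_{k=1}^{n} k² = n(n+1)(2n+1)/6, then subtract the first 29 terms.
∑_{k=1}^{49} k² = 49×50×99/6 = 40425
∑_{k=1}^{29} k² = 29×30×59/6 = 8555
∑_{k=30}^{49} k² = 40425 - 8555 = 31870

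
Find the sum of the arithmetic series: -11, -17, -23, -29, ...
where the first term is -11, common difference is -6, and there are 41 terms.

Sₙ = n/2 × (first + last)
Last term = a + (n-1)d = -11 + (41-1)×(-6) = -251
S_41 = 41/2 × (-11 + (-251))
S_41 = 41/2 × (-262) = -5371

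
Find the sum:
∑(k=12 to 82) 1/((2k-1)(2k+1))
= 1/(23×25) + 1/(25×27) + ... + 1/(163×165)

Partial fractions: 1/((2k-1)(2k+1)) = (1/2)[1/(2k-1) - 1/(2k+1)]
The series telescopes:
= (1/2)[1/23 - 1/165]
= 71/3795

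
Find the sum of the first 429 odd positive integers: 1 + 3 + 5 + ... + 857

Sum of first n odd numbers = n²
= 429²
= 184041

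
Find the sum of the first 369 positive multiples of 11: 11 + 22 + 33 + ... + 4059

Factor out 11: = 11(1 + 2 + ... + 369) = 11 × n(n+1)/2
= 11 × 369×370/2
= 11 × 68265
= 750915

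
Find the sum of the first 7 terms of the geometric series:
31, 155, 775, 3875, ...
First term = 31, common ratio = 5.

Sₙ = a(1 - rⁿ) / (1 - r)
S_7 = 31(1 - 5^7) / (1 - 5)
S_7 = 31(1 - 78125) / (-4)
S_7 = 605461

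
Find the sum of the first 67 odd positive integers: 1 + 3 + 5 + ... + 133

Sum of first n odd numbers = n²
= 67²
= 4489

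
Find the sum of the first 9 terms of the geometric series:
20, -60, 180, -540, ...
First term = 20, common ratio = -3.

Sₙ = a(1 - rⁿ) / (1 - r)
S_9 = 20(1 - (-3)^9) / (1 - (-3))
S_9 = 20(1 - (-19683)) / (4)
S_9 = 98420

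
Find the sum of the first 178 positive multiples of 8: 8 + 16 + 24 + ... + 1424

Factor out 8: = 8(1 + 2 + ... + 178) = 8 × n(n+1)/2
= 8 × 178×179/2
= 8 × 15931
= 127448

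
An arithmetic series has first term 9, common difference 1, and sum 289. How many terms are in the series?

Using S = n/2 × [2a + (n-1)d]
289 = n/2 × [2(9) + (n-1)(1)]
289 = n/2 × [18 + 1n - 1]
578 = n × [17 + 1n]
1n² + (17)n - 578 = 0
Discriminant: Δ = (17)² - 4(1)(-578) = 289 + 2312 = 2601
√Δ = 51
n = [-(17) + √Δ] / (2·1) = (-17 + 51) / 2 = 34 / 2 = 17
(The negative root is discarded since n must be a positive integer.)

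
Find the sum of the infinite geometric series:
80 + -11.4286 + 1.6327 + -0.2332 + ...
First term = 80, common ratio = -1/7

For |r| < 1, S = a / (1 - r)
S = 80 / (1 - (-1/7))
S = 80 / (8/7)
S = 70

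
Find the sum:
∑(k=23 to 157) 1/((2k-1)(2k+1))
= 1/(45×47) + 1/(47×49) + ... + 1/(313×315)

Partial fractions: 1/((2k-1)(2k+1)) = (1/2)[1/(2k-1) - 1/(2k+1)]
The series telescopes:
= (1/2)[1/45 - 1/315]
= 1/105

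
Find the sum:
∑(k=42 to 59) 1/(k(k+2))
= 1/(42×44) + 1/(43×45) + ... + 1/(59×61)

Partial fractions: 1/(k(k+2)) = (1/2)[1/k - 1/(k+2)]
Telescoping leaves the first two and last two terms:
= (1/2)[1/42 + 1/43 - 1/60 - 1/61]
= 5143/734440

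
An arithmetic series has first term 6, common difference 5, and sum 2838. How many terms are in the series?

Using S = n/2 × [2a + (n-1)d]
2838 = n/2 × [2(6) + (n-1)(5)]
2838 = n/2 × [12 + 5n - 5]
5676 = n × [7 + 5n]
5n² + (7)n - 5676 = 0
Discriminant: Δ = (7)² - 4(5)(-5676) = 49 + 113520 = 113569
√Δ = 337
n = [-(7) + √Δ] / (2·5) = (-7 + 337) / 10 = 330 / 10 = 33
(The negative root is discarded since n must be a positive integer.)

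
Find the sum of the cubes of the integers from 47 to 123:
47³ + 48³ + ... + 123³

Use ∑_{k=1}^{n} k³ = [n(n+1)/2]², then subtract the first 46 terms.
∑_{k=1}^{123} k³ = [123×124/2]² = 7626² = 58155876
∑_{k=1}^{46} k³ = [46×47/2]² = 1081² = 1168561
∑_{k=47}^{123} k³ = 58155876 - 1168561 = 56987315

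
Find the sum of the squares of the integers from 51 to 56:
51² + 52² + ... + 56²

Use ∑_{k=1}^{n} k² = n(n+1)(2n+1)/6, then subtract the first 50 terms.
∑_{k=1}^{56} k² = 56×57×113/6 = 60116
∑_{k=1}^{50} k² = 50×51×101/6 = 42925
∑_{k=51}^{56} k² = 60116 - 42925 = 17191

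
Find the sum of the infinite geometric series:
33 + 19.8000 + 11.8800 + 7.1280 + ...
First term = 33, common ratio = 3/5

For |r| < 1, S = a / (1 - r)
S = 33 / (1 - (3/5))
S = 33 / (2/5)
S = 165/2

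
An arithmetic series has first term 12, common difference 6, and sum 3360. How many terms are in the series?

Using S = n/2 × [2a + (n-1)d]
3360 = n/2 × [2(12) + (n-1)(6)]
3360 = n/2 × [24 + 6n - 6]
6720 = n × [18 + 6n]
6n² + (18)n - 6720 = 0
Discriminant: Δ = (18)² - 4(6)(-6720) = 324 + 161280 = 161604
√Δ = 402
n = [-(18) + √Δ] / (2·6) = (-18 + 402) / 12 = 384 / 12 = 32
(The negative root is discarded since n must be a positive integer.)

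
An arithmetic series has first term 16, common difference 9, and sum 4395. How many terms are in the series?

Using S = n/2 × [2a + (n-1)d]
4395 = n/2 × [2(16) + (n-1)(9)]
4395 = n/2 × [32 + 9n - 9]
8790 = n × [23 + 9n]
9n² + (23)n - 8790 = 0
Discriminant: Δ = (23)² - 4(9)(-8790) = 529 + 316440 = 316969
√Δ = 563
n = [-(23) + √Δ] / (2·9) = (-23 + 563) / 18 = 540 / 18 = 30
(The negative root is discarded since n must be a positive integer.)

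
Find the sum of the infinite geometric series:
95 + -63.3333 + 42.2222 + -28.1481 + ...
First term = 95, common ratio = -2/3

For |r| < 1, S = a / (1 - r)
S = 95 / (1 - (-2/3))
S = 95 / (5/3)
S = 57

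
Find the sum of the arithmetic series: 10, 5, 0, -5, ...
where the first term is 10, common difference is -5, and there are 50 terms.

Sₙ = n/2 × (first + last)
Last term = a + (n-1)d = 10 + (50-1)×(-5) = -235
S_50 = 50/2 × (10 + (-235))
S_50 = 50/2 × (-225) = -5625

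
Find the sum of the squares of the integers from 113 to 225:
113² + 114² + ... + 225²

Use ∑_{k=1}^{n} k² = n(n+1)(2n+1)/6, then subtract the first 112 terms.
∑_{k=1}^{225} k² = 225×226×451/6 = 3822225
∑_{k=1}^{112} k² = 112×113×225/6 = 474600
∑_{k=113}^{225} k² = 3822225 - 474600 = 3347625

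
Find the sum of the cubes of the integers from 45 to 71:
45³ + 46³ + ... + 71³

Use ∑_{k=1}^{n} k³ = [n(n+1)/2]², then subtract the first 44 terms.
∑_{k=1}^{71} k³ = [71×72/2]² = 2556² = 6533136
∑_{k=1}^{44} k³ = [44×45/2]² = 990² = 980100
∑_{k=45}^{71} k³ = 6533136 - 980100 = 5553036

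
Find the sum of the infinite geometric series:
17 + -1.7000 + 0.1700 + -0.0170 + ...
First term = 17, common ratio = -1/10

For |r| < 1, S = a / (1 - r)
S = 17 / (1 - (-1/10))
S = 17 / (11/10)
S = 170/11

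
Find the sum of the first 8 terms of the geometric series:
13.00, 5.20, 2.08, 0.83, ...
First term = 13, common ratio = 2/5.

Sₙ = a(1 - rⁿ) / (1 - r)
S_8 = 13(1 - (2/5)^8) / (1 - (2/5))
S_8 = 13(1 - (256/390625)) / (3/5)
S_8 = 1691599/78125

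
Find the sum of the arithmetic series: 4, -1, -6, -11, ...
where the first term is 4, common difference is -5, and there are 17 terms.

Sₙ = n/2 × (first + last)
Last term = a + (n-1)d = 4 + (17-1)×(-5) = -76
S_17 = 17/2 × (4 + (-76))
S_17 = 17/2 × (-72) = -612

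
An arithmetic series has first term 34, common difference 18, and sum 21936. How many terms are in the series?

Using S = n/2 × [2a + (n-1)d]
21936 = n/2 × [2(34) + (n-1)(18)]
21936 = n/2 × [68 + 18n - 18]
43872 = n × [50 + 18n]
18n² + (50)n - 43872 = 0
Discriminant: Δ = (50)² - 4(18)(-43872) = 2500 + 3158784 = 3161284
√Δ = 1778
n = [-(50) + √Δ] / (2·18) = (-50 + 1778) / 36 = 1728 / 36 = 48
(The negative root is discarded since n must be a positive integer.)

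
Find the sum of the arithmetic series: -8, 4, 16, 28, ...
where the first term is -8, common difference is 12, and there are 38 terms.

Sₙ = n/2 × (first + last)
Last term = a + (n-1)d = -8 + (38-1)×12 = 436
S_38 = 38/2 × (-8 + 436)
S_38 = 38/2 × 428 = 8132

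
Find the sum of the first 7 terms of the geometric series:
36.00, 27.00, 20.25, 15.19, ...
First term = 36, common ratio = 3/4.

Sₙ = a(1 - rⁿ) / (1 - r)
S_7 = 36(1 - (3/4)^7) / (1 - (3/4))
S_7 = 36(1 - (2187/16384)) / (1/4)
S_7 = 127773/1024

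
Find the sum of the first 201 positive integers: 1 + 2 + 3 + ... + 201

Formula: ∑k = n(n+1)/2
= 201×202/2
= 40602/2
= 20301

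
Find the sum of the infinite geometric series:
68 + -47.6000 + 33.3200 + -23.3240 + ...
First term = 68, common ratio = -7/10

For |r| < 1, S = a / (1 - r)
S = 68 / (1 - (-7/10))
S = 68 / (17/10)
S = 40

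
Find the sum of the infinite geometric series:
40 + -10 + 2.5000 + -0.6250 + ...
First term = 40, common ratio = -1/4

For |r| < 1, S = a / (1 - r)
S = 40 / (1 - (-1/4))
S = 40 / (5/4)
S = 32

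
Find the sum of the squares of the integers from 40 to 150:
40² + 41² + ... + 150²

Use ∑_{k=1}^{n} k² = n(n+1)(2n+1)/6, then subtract the first 39 terms.
∑_{k=1}^{150} k² = 150×151×301/6 = 1136275
∑_{k=1}^{39} k² = 39×40×79/6 = 20540
∑_{k=40}^{150} k² = 1136275 - 20540 = 1115735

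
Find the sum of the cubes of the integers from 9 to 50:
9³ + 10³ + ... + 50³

Use ∑_{k=1}^{n} k³ = [n(n+1)/2]², then subtract the first 8 terms.
∑_{k=1}^{50} k³ = [50×51/2]² = 1275² = 1625625
∑_{k=1}^{8} k³ = [8×9/2]² = 36² = 1296
∑_{k=9}^{50} k³ = 1625625 - 1296 = 1624329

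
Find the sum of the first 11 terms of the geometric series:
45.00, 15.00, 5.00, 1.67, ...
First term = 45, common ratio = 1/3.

Sₙ = a(1 - rⁿ) / (1 - r)
S_11 = 45(1 - (1/3)^11) / (1 - (1/3))
S_11 = 45(1 - (1/177147)) / (2/3)
S_11 = 442865/6561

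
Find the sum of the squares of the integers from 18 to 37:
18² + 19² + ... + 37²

Use ∑_{k=1}^{n} k² = n(n+1)(2n+1)/6, then subtract the first 17 terms.
∑_{k=1}^{37} k² = 37×38×75/6 = 17575
∑_{k=1}^{17} k² = 17×18×35/6 = 1785
∑_{k=18}^{37} k² = 17575 - 1785 = 15790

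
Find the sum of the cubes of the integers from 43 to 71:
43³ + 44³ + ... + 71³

Use ∑_{k=1}^{n} k³ = [n(n+1)/2]², then subtract the first 42 terms.
∑_{k=1}^{71} k³ = [71×72/2]² = 2556² = 6533136
∑_{k=1}^{42} k³ = [42×43/2]² = 903² = 815409
∑_{k=43}^{71} k³ = 6533136 - 815409 = 5717727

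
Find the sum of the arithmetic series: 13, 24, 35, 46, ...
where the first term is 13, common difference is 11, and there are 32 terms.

Sₙ = n/2 × (first + last)
Last term = a + (n-1)d = 13 + (32-1)×11 = 354
S_32 = 32/2 × (13 + 354)
S_32 = 32/2 × 367 = 5872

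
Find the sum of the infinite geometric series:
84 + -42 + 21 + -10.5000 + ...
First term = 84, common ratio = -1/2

For |r| < 1, S = a / (1 - r)
S = 84 / (1 - (-1/2))
S = 84 / (3/2)
S = 56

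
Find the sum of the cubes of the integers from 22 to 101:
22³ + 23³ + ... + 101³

Use ∑_{k=1}^{n} k³ = [n(n+1)/2]², then subtract the first 21 terms.
∑_{k=1}^{101} k³ = [101×102/2]² = 5151² = 26532801
∑_{k=1}^{21} k³ = [21×22/2]² = 231² = 53361
∑_{k=22}^{101} k³ = 26532801 - 53361 = 26479440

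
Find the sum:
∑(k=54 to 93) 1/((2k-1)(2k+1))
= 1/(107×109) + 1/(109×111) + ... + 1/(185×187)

Partial fractions: 1/((2k-1)(2k+1)) = (1/2)[1/(2k-1) - 1/(2k+1)]
The series telescopes:
= (1/2)[1/107 - 1/187]
= 40/20009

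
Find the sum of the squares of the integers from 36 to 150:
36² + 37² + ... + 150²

Use ∑_{k=1}^{n} k² = n(n+1)(2n+1)/6, then subtract the first 35 terms.
∑_{k=1}^{150} k² = 150×151×301/6 = 1136275
∑_{k=1}^{35} k² = 35×36×71/6 = 14910
∑_{k=36}^{150} k² = 1136275 - 14910 = 1121365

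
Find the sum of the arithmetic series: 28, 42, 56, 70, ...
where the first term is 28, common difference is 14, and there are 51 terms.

Sₙ = n/2 × (first + last)
Last term = a + (n-1)d = 28 + (51-1)×14 = 728
S_51 = 51/2 × (28 + 728)
S_51 = 51/2 × 756 = 19278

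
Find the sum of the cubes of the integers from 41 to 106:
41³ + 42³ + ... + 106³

Use ∑_{k=1}^{n} k³ = [n(n+1)/2]², then subtract the first 40 terms.
∑_{k=1}^{106} k³ = [106×107/2]² = 5671² = 32160241
∑_{k=1}^{40} k³ = [40×41/2]² = 820² = 672400
∑_{k=41}^{106} k³ = 32160241 - 672400 = 31487841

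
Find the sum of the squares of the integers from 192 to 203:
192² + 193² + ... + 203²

Use ∑_{k=1}^{n} k² = n(n+1)(2n+1)/6, then subtract the first 191 terms.
∑_{k=1}^{203} k² = 203×204×407/6 = 2809114
∑_{k=1}^{191} k² = 191×192×383/6 = 2340896
∑_{k=192}^{203} k² = 2809114 - 2340896 = 468218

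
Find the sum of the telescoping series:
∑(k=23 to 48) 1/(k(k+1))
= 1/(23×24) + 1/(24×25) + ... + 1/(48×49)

Partial fractions: 1/(k(k+1)) = 1/k - 1/(k+1)
The series telescopes:
= (1/23 - 1/24) + (1/24 - 1/25) + ... + (1/48 - 1/49)
= 1/23 - 1/49
= 26/1127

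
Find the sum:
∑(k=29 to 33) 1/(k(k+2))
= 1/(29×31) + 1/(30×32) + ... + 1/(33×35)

Partial fractions: 1/(k(k+2)) = (1/2)[1/k - 1/(k+2)]
Telescoping leaves the first two and last two terms:
= (1/2)[1/29 + 1/30 - 1/34 - 1/35]
= 509/103530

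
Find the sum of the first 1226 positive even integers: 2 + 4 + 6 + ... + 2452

Sum of first n even numbers = n(n+1)
= 1226×1227
= 1504302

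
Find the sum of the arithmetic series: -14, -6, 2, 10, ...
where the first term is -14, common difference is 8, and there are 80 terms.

Sₙ = n/2 × (first + last)
Last term = a + (n-1)d = -14 + (80-1)×8 = 618
S_80 = 80/2 × (-14 + 618)
S_80 = 80/2 × 604 = 24160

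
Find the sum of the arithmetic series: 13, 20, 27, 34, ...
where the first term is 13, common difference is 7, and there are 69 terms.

Sₙ = n/2 × (first + last)
Last term = a + (n-1)d = 13 + (69-1)×7 = 489
S_69 = 69/2 × (13 + 489)
S_69 = 69/2 × 502 = 17319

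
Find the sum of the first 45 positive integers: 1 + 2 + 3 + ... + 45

Formula: ∑k = n(n+1)/2
= 45×46/2
= 2070/2
= 1035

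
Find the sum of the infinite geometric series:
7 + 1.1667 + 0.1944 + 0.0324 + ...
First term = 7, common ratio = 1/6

For |r| < 1, S = a / (1 - r)
S = 7 / (1 - (1/6))
S = 7 / (5/6)
S = 42/5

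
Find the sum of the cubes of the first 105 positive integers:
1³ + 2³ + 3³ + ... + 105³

Formula: ∑k³ = [n(n+1)/2]²
= [105×106/2]²
= 5565²
= 30969225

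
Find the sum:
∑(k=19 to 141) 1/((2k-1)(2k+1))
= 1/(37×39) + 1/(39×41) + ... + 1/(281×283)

Partial fractions: 1/((2k-1)(2k+1)) = (1/2)[1/(2k-1) - 1/(2k+1)]
The series telescopes:
= (1/2)[1/37 - 1/283]
= 123/10471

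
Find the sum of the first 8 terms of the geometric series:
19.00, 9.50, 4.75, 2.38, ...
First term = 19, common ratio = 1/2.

Sₙ = a(1 - rⁿ) / (1 - r)
S_8 = 19(1 - (1/2)^8) / (1 - (1/2))
S_8 = 19(1 - (1/256)) / (1/2)
S_8 = 4845/128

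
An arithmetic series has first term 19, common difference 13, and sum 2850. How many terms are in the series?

Using S = n/2 × [2a + (n-1)d]
2850 = n/2 × [2(19) + (n-1)(13)]
2850 = n/2 × [38 + 13n - 13]
5700 = n × [25 + 13n]
13n² + (25)n - 5700 = 0
Discriminant: Δ = (25)² - 4(13)(-5700) = 625 + 296400 = 297025
√Δ = 545
n = [-(25) + √Δ] / (2·13) = (-25 + 545) / 26 = 520 / 26 = 20
(The negative root is discarded since n must be a positive integer.)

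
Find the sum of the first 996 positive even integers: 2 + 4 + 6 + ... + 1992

Sum of first n even numbers = n(n+1)
= 996×997
= 993012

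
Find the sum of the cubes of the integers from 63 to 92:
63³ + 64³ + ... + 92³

Use ∑_{k=1}^{n} k³ = [n(n+1)/2]², then subtract the first 62 terms.
∑_{k=1}^{92} k³ = [92×93/2]² = 4278² = 18301284
∑_{k=1}^{62} k³ = [62×63/2]² = 1953² = 3814209
∑_{k=63}^{92} k³ = 18301284 - 3814209 = 14487075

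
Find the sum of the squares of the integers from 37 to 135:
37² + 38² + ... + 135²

Use ∑_{k=1}^{n} k² = n(n+1)(2n+1)/6, then subtract the first 36 terms.
∑_{k=1}^{135} k² = 135×136×271/6 = 829260
∑_{k=1}^{36} k² = 36×37×73/6 = 16206
∑_{k=37}^{135} k² = 829260 - 16206 = 813054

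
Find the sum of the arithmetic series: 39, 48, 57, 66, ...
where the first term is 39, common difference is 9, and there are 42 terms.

Sₙ = n/2 × (first + last)
Last term = a + (n-1)d = 39 + (42-1)×9 = 408
S_42 = 42/2 × (39 + 408)
S_42 = 42/2 × 447 = 9387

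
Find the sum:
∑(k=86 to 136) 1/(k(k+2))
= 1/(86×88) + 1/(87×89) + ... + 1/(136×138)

Partial fractions: 1/(k(k+2)) = (1/2)[1/k - 1/(k+2)]
Telescoping leaves the first two and last two terms:
= (1/2)[1/86 + 1/87 - 1/137 - 1/138]
= 101099/23575782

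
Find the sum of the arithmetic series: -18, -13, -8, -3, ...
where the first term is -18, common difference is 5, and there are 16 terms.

Sₙ = n/2 × (first + last)
Last term = a + (n-1)d = -18 + (16-1)×5 = 57
S_16 = 16/2 × (-18 + 57)
S_16 = 16/2 × 39 = 312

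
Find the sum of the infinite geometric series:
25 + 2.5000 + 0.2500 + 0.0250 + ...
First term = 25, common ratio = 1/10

For |r| < 1, S = a / (1 - r)
S = 25 / (1 - (1/10))
S = 25 / (9/10)
S = 250/9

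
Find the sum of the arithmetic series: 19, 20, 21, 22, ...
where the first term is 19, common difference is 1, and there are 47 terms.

Sₙ = n/2 × (first + last)
Last term = a + (n-1)d = 19 + (47-1)×1 = 65
S_47 = 47/2 × (19 + 65)
S_47 = 47/2 × 84 = 1974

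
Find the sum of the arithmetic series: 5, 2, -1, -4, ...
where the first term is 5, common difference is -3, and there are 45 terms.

Sₙ = n/2 × (first + last)
Last term = a + (n-1)d = 5 + (45-1)×(-3) = -127
S_45 = 45/2 × (5 + (-127))
S_45 = 45/2 × (-122) = -2745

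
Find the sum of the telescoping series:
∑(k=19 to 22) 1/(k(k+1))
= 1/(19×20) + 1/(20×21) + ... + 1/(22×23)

Partial fractions: 1/(k(k+1)) = 1/k - 1/(k+1)
The series telescopes:
= (1/19 - 1/20) + (1/20 - 1/21) + ... + (1/22 - 1/23)
= 1/19 - 1/23
= 4/437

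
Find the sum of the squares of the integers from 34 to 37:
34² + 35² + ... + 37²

Use ∑_{k=1}^{n} k² = n(n+1)(2n+1)/6, then subtract the first 33 terms.
∑_{k=1}^{37} k² = 37×38×75/6 = 17575
∑_{k=1}^{33} k² = 33×34×67/6 = 12529
∑_{k=34}^{37} k² = 17575 - 12529 = 5046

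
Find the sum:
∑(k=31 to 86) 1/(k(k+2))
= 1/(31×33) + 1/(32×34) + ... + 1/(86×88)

Partial fractions: 1/(k(k+2)) = (1/2)[1/k - 1/(k+2)]
Telescoping leaves the first two and last two terms:
= (1/2)[1/31 + 1/32 - 1/87 - 1/88]
= 38591/1898688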